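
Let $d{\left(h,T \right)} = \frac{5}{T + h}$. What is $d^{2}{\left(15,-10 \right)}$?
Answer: $1$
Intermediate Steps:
$d^{2}{\left(15,-10 \right)} = \left(\frac{5}{-10 + 15}\right)^{2} = \left(\frac{5}{5}\right)^{2} = \left(5 \cdot \frac{1}{5}\right)^{2} = 1^{2} = 1$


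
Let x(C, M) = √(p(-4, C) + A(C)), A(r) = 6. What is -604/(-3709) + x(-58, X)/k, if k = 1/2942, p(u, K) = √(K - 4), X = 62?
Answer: 604/3709 + 2942*√(6 + I*√62) ≈ 8295.2 + 4108.0*I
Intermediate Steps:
p(u, K) = √(-4 + K)
x(C, M) = √(6 + √(-4 + C)) (x(C, M) = √(√(-4 + C) + 6) = √(6 + √(-4 + C)))
k = 1/2942 ≈ 0.00033990
-604/(-3709) + x(-58, X)/k = -604/(-3709) + √(6 + √(-4 - 58))/(1/2942) = -604*(-1/3709) + √(6 + √(-62))*2942 = 604/3709 + √(6 + I*√62)*2942 = 604/3709 + 2942*√(6 + I*√62)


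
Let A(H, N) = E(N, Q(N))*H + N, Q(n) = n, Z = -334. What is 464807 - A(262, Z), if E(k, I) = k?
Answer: 552649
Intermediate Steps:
A(H, N) = N + H*N (A(H, N) = N*H + N = H*N + N = N + H*N)
464807 - A(262, Z) = 464807 - (-334)*(1 + 262) = 464807 - (-334)*263 = 464807 - 1*(-87842) = 464807 + 87842 = 552649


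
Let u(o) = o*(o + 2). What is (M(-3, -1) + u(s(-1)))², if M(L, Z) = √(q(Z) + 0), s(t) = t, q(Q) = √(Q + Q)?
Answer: (1 - 2^(¼)*√I)² ≈ -0.68179 - 0.26758*I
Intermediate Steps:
q(Q) = √2*√Q (q(Q) = √(2*Q) = √2*√Q)
u(o) = o*(2 + o)
M(L, Z) = 2^(¼)*Z^(¼) (M(L, Z) = √(√2*√Z + 0) = √(√2*√Z) = 2^(¼)*Z^(¼))
(M(-3, -1) + u(s(-1)))² = (2^(¼)*(-1)^(¼) - (2 - 1))² = ((-2)^(¼) - 1*1)² = ((-2)^(¼) - 1)² = (-1 + (-2)^(¼))²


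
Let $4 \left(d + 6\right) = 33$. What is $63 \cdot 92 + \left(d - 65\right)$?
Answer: $\frac{22933}{4} \approx 5733.3$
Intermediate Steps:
$d = \frac{9}{4}$ ($d = -6 + \frac{1}{4} \cdot 33 = -6 + \frac{33}{4} = \frac{9}{4} \approx 2.25$)
$63 \cdot 92 + \left(d - 65\right) = 63 \cdot 92 + \left(\frac{9}{4} - 65\right) = 5796 - \frac{251}{4} = \frac{22933}{4}$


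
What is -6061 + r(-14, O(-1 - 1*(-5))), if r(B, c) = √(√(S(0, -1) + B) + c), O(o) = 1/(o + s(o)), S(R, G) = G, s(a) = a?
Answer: -6061 + √(2 + 16*I*√15)/4 ≈ -6059.6 + 1.3693*I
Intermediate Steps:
O(o) = 1/(2*o) (O(o) = 1/(o + o) = 1/(2*o))
r(B, c) = √(c + √(-1 + B)) (r(B, c) = √(√(-1 + B) + c) = √(c + √(-1 + B)))
-6061 + r(-14, O(-1 - 1*(-5))) = -6061 + √(1/(2*(-1 - 1*(-5))) + √(-1 - 14)) = -6061 + √(1/(2*(-1 + 5)) + √(-15)) = -6061 + √((½)/4 + I*√15) = -6061 + √((½)*(¼) + I*√15) = -6061 + √(⅛ + I*√15)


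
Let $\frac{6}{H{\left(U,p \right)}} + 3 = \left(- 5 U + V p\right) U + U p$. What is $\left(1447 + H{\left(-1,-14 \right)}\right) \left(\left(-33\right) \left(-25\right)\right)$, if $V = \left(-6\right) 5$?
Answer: $\frac{27456550}{23} \approx 1.1938 \cdot 10^{6}$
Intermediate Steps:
$V = -30$
$H{\left(U,p \right)} = \frac{6}{-3 + U p + U \left(- 30 p - 5 U\right)}$ ($H{\left(U,p \right)} = \frac{6}{-3 + \left(\left(- 5 U - 30 p\right) U + U p\right)} = \frac{6}{-3 + \left(\left(- 30 p - 5 U\right) U + U p\right)} = \frac{6}{-3 + \left(U \left(- 30 p - 5 U\right) + U p\right)} = \frac{6}{-3 + \left(U p + U \left(- 30 p - 5 U\right)\right)} = \frac{6}{-3 + U p + U \left(- 30 p - 5 U\right)}$)
$\left(1447 + H{\left(-1,-14 \right)}\right) \left(\left(-33\right) \left(-25\right)\right) = \left(1447 - \frac{6}{3 + 5 \left(-1\right)^{2} + 29 \left(-1\right) \left(-14\right)}\right) \left(\left(-33\right) \left(-25\right)\right) = \left(1447 - \frac{6}{3 + 5 \cdot 1 + 406}\right) 825 = \left(1447 - \frac{6}{3 + 5 + 406}\right) 825 = \left(1447 - \frac{6}{414}\right) 825 = \left(1447 - \frac{1}{69}\right) 825 = \frac{99842}{69} \cdot 825 = \frac{27456550}{23}$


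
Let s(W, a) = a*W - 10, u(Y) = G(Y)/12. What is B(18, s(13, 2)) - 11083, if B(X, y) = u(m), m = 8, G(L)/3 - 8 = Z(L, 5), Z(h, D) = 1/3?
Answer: -132971/12 ≈ -11081.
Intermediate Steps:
Z(h, D) = ⅓
G(L) = 25 (G(L) = 24 + 3*(⅓) = 24 + 1 = 25)
u(Y) = 25/12
s(W, a) = -10 + W*a (s(W, a) = W*a - 10 = -10 + W*a)
B(X, y) = 25/12
B(18, s(13, 2)) - 11083 = 25/12 - 11083 = -132971/12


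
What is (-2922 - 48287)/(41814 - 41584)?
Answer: -51209/230 ≈ -222.65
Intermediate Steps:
(-2922 - 48287)/(41814 - 41584) = -51209/230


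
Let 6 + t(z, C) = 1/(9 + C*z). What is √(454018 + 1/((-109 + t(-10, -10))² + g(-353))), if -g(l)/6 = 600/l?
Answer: √38846186727923788161387621/9249913278 ≈ 673.81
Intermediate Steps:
g(l) = -3600/l
t(z, C) = -6 + 1/(9 + C*z)
√(454018 + 1/((-109 + t(-10, -10))² + g(-353))) = √(454018 + 1/((-109 + (-53 - 6*(-10)*(-10))/(9 - 10*(-10)))² - 3600/(-353))) = √(454018 + 1/((-109 + (-53 - 600)/(9 + 100))² - 3600*(-1/353))) = √(454018 + 1/((-109 - 653/109)² + 3600/353)) = √(454018 + 1/((-12534/109)² + 3600/353)) = √(454018 + 1/(157101156/11881 + 3600/353)) = √(454018 + 1/(55499479668/4193993)) = √(454018 + 4193993/55499479668) = √(25197762764100017/55499479668) = √38846186727923788161387621/9249913278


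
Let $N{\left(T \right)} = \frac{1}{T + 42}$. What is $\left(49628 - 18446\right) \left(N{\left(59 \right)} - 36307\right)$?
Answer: $- \frac{114344581092}{101} \approx -1.1321 \cdot 10^{9}$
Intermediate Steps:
$N{\left(T \right)} = \frac{1}{42 + T}$
$\left(49628 - 18446\right) \left(N{\left(59 \right)} - 36307\right) = \left(49628 - 18446\right) \left(\frac{1}{42 + 59} - 36307\right) = 31182 \left(\frac{1}{101} - 36307\right) = 31182 \left(- \frac{3667006}{101}\right) = - \frac{114344581092}{101}$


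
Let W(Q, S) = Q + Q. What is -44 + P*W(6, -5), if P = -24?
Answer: -332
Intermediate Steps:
W(Q, S) = 2*Q
-44 + P*W(6, -5) = -44 - 48*6 = -44 - 24*12 = -44 - 288 = -332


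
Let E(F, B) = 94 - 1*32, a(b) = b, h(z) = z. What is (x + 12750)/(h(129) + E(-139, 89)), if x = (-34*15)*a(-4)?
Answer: 14790/191 ≈ 77.435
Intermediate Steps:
x = 2040 (x = -34*15*(-4) = -510*(-4) = 2040)
E(F, B) = 62 (E(F, B) = 94 - 32 = 62)
(x + 12750)/(h(129) + E(-139, 89)) = (2040 + 12750)/(129 + 62) = 14790/191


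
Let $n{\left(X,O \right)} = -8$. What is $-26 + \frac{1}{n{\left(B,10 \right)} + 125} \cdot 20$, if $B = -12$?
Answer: $- \frac{3022}{117} \approx -25.829$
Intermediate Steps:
$-26 + \frac{1}{n{\left(B,10 \right)} + 125} \cdot 20 = -26 + \frac{1}{-8 + 125} \cdot 20 = -26 + \frac{1}{117} \cdot 20 = -26 + \frac{20}{117} = - \frac{3022}{117}$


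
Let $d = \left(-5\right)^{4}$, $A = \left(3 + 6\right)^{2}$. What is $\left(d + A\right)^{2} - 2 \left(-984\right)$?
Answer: $500404$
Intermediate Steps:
$A = 81$ ($A = 9^{2} = 81$)
$d = 625$
$\left(d + A\right)^{2} - 2 \left(-984\right) = \left(625 + 81\right)^{2} - 2 \left(-984\right) = 706^{2} - -1968 = 498436 + 1968 = 500404$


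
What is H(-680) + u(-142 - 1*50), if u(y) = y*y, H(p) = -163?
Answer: 36701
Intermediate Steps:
u(y) = y**2
H(-680) + u(-142 - 1*50) = -163 + (-142 - 1*50)**2 = -163 + (-142 - 50)**2 = -163 + (-192)**2 = -163 + 36864 = 36701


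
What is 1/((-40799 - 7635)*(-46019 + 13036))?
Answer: 1/1597498622 ≈ 6.2598e-10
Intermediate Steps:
1/((-40799 - 7635)*(-46019 + 13036)) = 1/(-48434*(-32983)) = 1/1597498622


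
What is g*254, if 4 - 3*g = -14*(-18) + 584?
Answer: -211328/3 ≈ -70443.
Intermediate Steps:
g = -832/3 (g = 4/3 - (-14*(-18) + 584)/3 = 4/3 - (252 + 584)/3 = 4/3 - ⅓*836 = 4/3 - 836/3 = -832/3 ≈ -277.33)
g*254 = -832/3*254 = -211328/3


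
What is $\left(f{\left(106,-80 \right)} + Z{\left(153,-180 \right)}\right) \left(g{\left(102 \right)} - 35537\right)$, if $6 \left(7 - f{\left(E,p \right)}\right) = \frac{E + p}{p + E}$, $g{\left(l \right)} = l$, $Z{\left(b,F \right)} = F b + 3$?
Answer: $\frac{5853188735}{6} \approx 9.7553 \cdot 10^{8}$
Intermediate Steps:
$Z{\left(b,F \right)} = 3 + F b$
$f{\left(E,p \right)} = \frac{41}{6}$ ($f{\left(E,p \right)} = 7 - \frac{\left(E + p\right) \frac{1}{p + E}}{6} = 7 - \frac{\left(E + p\right) \frac{1}{E + p}}{6} = 7 - \frac{1}{6} = \frac{41}{6}$)
$\left(f{\left(106,-80 \right)} + Z{\left(153,-180 \right)}\right) \left(g{\left(102 \right)} - 35537\right) = \left(\frac{41}{6} + \left(3 - 27540\right)\right) \left(102 - 35537\right) = \left(\frac{41}{6} + \left(3 - 27540\right)\right) \left(-35435\right) = \left(\frac{41}{6} - 27537\right) \left(-35435\right) = \left(- \frac{165181}{6}\right) \left(-35435\right) = \frac{5853188735}{6}$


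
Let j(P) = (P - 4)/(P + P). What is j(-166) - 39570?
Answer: -6568535/166 ≈ -39570.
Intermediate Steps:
j(P) = (-4 + P)/(2*P) (j(P) = (-4 + P)/((2*P)) = (-4 + P)*(1/(2*P)) = (-4 + P)/(2*P))
j(-166) - 39570 = (½)*(-4 - 166)/(-166) - 39570 = (½)*(-1/166)*(-170) - 39570 = 85/166 - 39570 = -6568535/166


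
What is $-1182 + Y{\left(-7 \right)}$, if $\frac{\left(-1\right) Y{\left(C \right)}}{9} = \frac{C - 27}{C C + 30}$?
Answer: $- \frac{93072}{79} \approx -1178.1$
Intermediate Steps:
$Y{\left(C \right)} = - \frac{9 \left(-27 + C\right)}{30 + C^{2}}$ ($Y{\left(C \right)} = - 9 \frac{C - 27}{C C + 30} = - 9 \frac{-27 + C}{C^{2} + 30} = - 9 \frac{-27 + C}{30 + C^{2}} = - \frac{9 \left(-27 + C\right)}{30 + C^{2}}$)
$-1182 + Y{\left(-7 \right)} = -1182 + \frac{9 \left(27 - -7\right)}{30 + \left(-7\right)^{2}} = -1182 + \frac{9 \left(27 + 7\right)}{30 + 49} = -1182 + 9 \cdot \frac{1}{79} \cdot 34 = -1182 + \frac{306}{79} = - \frac{93072}{79}$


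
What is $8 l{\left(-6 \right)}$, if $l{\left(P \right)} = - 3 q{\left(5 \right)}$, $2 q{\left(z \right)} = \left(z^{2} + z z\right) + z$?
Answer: $-660$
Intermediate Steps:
$q{\left(z \right)} = z^{2} + \frac{z}{2}$ ($q{\left(z \right)} = \frac{\left(z^{2} + z z\right) + z}{2} = \frac{\left(z^{2} + z^{2}\right) + z}{2} = \frac{2 z^{2} + z}{2} = \frac{z + 2 z^{2}}{2} = z^{2} + \frac{z}{2}$)
$l{\left(P \right)} = - \frac{165}{2}$ ($l{\left(P \right)} = - 3 \cdot 5 \left(\frac{1}{2} + 5\right) = - 3 \cdot 5 \cdot \frac{11}{2} = \left(-3\right) \frac{55}{2} = - \frac{165}{2}$)
$8 l{\left(-6 \right)} = 8 \left(- \frac{165}{2}\right) = -660$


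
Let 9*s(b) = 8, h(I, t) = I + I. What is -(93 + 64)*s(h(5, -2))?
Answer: -1256/9 ≈ -139.56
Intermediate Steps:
h(I, t) = 2*I
s(b) = 8/9 (s(b) = (⅑)*8 = 8/9)
-(93 + 64)*s(h(5, -2)) = -(93 + 64)*8/9 = -157*8/9 = -1*1256/9 = -1256/9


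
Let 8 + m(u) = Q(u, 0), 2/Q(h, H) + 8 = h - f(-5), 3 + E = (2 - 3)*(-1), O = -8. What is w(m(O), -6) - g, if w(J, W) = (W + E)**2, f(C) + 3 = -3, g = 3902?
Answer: -3838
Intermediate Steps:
f(C) = -6 (f(C) = -3 - 3 = -6)
E = -2 (E = -3 + (2 - 3)*(-1) = -3 - 1*(-1) = -3 + 1 = -2)
Q(h, H) = 2/(-2 + h) (Q(h, H) = 2/(-8 + (h - 1*(-6))) = 2/(-8 + (h + 6)) = 2/(-8 + (6 + h)) = 2/(-2 + h))
m(u) = -8 + 2/(-2 + u)
w(J, W) = (-2 + W)**2 (w(J, W) = (W - 2)**2 = (-2 + W)**2)
w(m(O), -6) - g = (-2 - 6)**2 - 1*3902 = (-8)**2 - 3902 = 64 - 3902 = -3838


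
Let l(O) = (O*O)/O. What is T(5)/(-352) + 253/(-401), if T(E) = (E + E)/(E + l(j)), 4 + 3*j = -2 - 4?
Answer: -45731/70576 ≈ -0.64797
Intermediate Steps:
j = -10/3 (j = -4/3 + (-2 - 4)/3 = -4/3 + (⅓)*(-6) = -4/3 - 2 = -10/3 ≈ -3.3333)
l(O) = O (l(O) = O²/O = O)
T(E) = 2*E/(-10/3 + E) (T(E) = (E + E)/(E - 10/3) = (2*E)/(-10/3 + E) = 2*E/(-10/3 + E))
T(5)/(-352) + 253/(-401) = (6*5/(-10 + 3*5))/(-352) + 253/(-401) = (6*5/(-10 + 15))*(-1/352) + 253*(-1/401) = (6*5/5)*(-1/352) - 253/401 = (6*5*(⅕))*(-1/352) - 253/401 = 6*(-1/352) - 253/401 = -3/176 - 253/401 = -45731/70576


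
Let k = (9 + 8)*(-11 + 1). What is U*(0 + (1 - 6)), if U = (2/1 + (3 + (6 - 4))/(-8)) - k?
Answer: -6855/8 ≈ -856.88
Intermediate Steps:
k = -170 (k = 17*(-10) = -170)
U = 1371/8 (U = (2/1 + (3 + (6 - 4))/(-8)) - 1*(-170) = (2*1 + (3 + 2)*(-1/8)) + 170 = (2 + 5*(-1/8)) + 170 = (2 - 5/8) + 170 = 11/8 + 170 = 1371/8 ≈ 171.38)
U*(0 + (1 - 6)) = 1371*(0 + (1 - 6))/8 = 1371*(0 - 5)/8 = (1371/8)*(-5) = -6855/8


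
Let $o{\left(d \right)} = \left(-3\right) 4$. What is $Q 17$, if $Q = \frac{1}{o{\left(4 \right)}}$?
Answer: $- \frac{17}{12} \approx -1.4167$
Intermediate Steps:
$o{\left(d \right)} = -12$
$Q = - \frac{1}{12}$ ($Q = \frac{1}{-12} = - \frac{1}{12} \approx -0.083333$)
$Q 17 = \left(- \frac{1}{12}\right) 17 = - \frac{17}{12}$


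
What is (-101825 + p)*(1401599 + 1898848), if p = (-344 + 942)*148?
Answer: -43965254487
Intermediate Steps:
p = 88504 (p = 598*148 = 88504)
(-101825 + p)*(1401599 + 1898848) = (-101825 + 88504)*(1401599 + 1898848) = -13321*3300447 = -43965254487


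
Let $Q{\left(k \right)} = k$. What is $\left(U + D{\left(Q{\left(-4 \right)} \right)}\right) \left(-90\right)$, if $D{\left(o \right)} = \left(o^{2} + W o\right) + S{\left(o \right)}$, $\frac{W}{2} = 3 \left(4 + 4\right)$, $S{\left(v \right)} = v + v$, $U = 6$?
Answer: $16020$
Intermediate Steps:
$S{\left(v \right)} = 2 v$
$W = 48$ ($W = 2 \cdot 3 \left(4 + 4\right) = 2 \cdot 3 \cdot 8 = 2 \cdot 24 = 48$)
$D{\left(o \right)} = o^{2} + 50 o$ ($D{\left(o \right)} = \left(o^{2} + 48 o\right) + 2 o = o^{2} + 50 o$)
$\left(U + D{\left(Q{\left(-4 \right)} \right)}\right) \left(-90\right) = \left(6 - 4 \left(50 - 4\right)\right) \left(-90\right) = \left(6 - 184\right) \left(-90\right) = \left(-178\right) \left(-90\right) = 16020$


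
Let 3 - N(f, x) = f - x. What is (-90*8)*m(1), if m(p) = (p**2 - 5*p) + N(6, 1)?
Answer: 4320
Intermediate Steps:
N(f, x) = 3 + x - f (N(f, x) = 3 - (f - x) = 3 + (x - f) = 3 + x - f)
m(p) = -2 + p**2 - 5*p (m(p) = (p**2 - 5*p) + (3 + 1 - 1*6) = (p**2 - 5*p) + (3 + 1 - 6) = (p**2 - 5*p) - 2 = -2 + p**2 - 5*p)
(-90*8)*m(1) = (-90*8)*(-2 + 1**2 - 5*1) = -720*(-2 + 1 - 5) = -720*(-6) = 4320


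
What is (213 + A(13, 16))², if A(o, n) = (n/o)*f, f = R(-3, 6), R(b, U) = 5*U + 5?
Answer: 11082241/169 ≈ 65575.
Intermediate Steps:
R(b, U) = 5 + 5*U
f = 35 (f = 5 + 5*6 = 5 + 30 = 35)
A(o, n) = 35*n/o (A(o, n) = (n/o)*35 = 35*n/o)
(213 + A(13, 16))² = (213 + 35*16/13)² = (213 + 35*16*(1/13))² = (213 + 560/13)² = (3329/13)² = 11082241/169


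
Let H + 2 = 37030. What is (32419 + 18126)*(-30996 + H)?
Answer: 304887440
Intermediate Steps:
H = 37028 (H = -2 + 37030 = 37028)
(32419 + 18126)*(-30996 + H) = (32419 + 18126)*(-30996 + 37028) = 50545*6032 = 304887440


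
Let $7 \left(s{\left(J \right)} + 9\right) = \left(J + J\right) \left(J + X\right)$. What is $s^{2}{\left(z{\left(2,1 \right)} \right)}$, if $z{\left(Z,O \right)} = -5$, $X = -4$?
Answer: $\frac{729}{49} \approx 14.878$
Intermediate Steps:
$s{\left(J \right)} = -9 + \frac{2 J \left(-4 + J\right)}{7}$ ($s{\left(J \right)} = -9 + \frac{\left(J + J\right) \left(J - 4\right)}{7} = -9 + \frac{2 J \left(-4 + J\right)}{7}$)
$s^{2}{\left(z{\left(2,1 \right)} \right)} = \left(-9 - - \frac{40}{7} + \frac{2 \left(-5\right)^{2}}{7}\right)^{2} = \left(-9 + \frac{40}{7} + \frac{2}{7} \cdot 25\right)^{2} = \left(-9 + \frac{40}{7} + \frac{50}{7}\right)^{2} = \left(\frac{27}{7}\right)^{2} = \frac{729}{49}$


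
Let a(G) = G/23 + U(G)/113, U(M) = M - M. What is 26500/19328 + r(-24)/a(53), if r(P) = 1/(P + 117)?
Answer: 32765761/23816928 ≈ 1.3757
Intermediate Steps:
r(P) = 1/(117 + P)
U(M) = 0
a(G) = G/23 (a(G) = G/23 + 0/113 = G*(1/23) + 0*(1/113) = G/23 + 0 = G/23)
26500/19328 + r(-24)/a(53) = 26500/19328 + 1/((117 - 24)*(((1/23)*53))) = 26500*(1/19328) + 1/(93*(53/23)) = 6625/4832 + (1/93)*(23/53) = 6625/4832 + 23/4929 = 32765761/23816928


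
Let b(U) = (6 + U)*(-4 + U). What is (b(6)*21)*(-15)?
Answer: -7560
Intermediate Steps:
b(U) = (-4 + U)*(6 + U)
(b(6)*21)*(-15) = ((-24 + 6² + 2*6)*21)*(-15) = ((-24 + 36 + 12)*21)*(-15) = (24*21)*(-15) = 504*(-15) = -7560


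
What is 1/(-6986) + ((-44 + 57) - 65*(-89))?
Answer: 40504827/6986 ≈ 5798.0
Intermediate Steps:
1/(-6986) + ((-44 + 57) - 65*(-89)) = -1/6986 + (13 + 5785) = -1/6986 + 5798 = 40504827/6986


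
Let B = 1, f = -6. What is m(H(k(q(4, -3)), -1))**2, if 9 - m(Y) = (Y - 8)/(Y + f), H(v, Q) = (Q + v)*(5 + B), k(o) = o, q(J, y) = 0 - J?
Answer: 20449/324 ≈ 63.114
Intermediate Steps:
q(J, y) = -J
H(v, Q) = 6*Q + 6*v (H(v, Q) = (Q + v)*(5 + 1) = (Q + v)*6 = 6*Q + 6*v)
m(Y) = 9 - (-8 + Y)/(-6 + Y) (m(Y) = 9 - (Y - 8)/(Y - 6) = 9 - (-8 + Y)/(-6 + Y))
m(H(k(q(4, -3)), -1))**2 = (2*(-23 + 4*(6*(-1) + 6*(-1*4)))/(-6 + (6*(-1) + 6*(-1*4))))**2 = (2*(-23 + 4*(-6 + 6*(-4)))/(-6 + (-6 + 6*(-4))))**2 = (2*(-23 + 4*(-6 - 24))/(-6 + (-6 - 24)))**2 = (2*(-23 + 4*(-30))/(-6 - 30))**2 = (2*(-23 - 120)/(-36))**2 = (2*(-1/36)*(-143))**2 = (143/18)**2 = 20449/324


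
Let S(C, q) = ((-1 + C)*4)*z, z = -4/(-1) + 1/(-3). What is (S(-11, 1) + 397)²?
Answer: 48841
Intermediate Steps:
z = 11/3 (z = -4*(-1) + 1*(-⅓) = 4 - ⅓ = 11/3 ≈ 3.6667)
S(C, q) = -44/3 + 44*C/3 (S(C, q) = ((-1 + C)*4)*(11/3) = (-4 + 4*C)*(11/3) = -44/3 + 44*C/3)
(S(-11, 1) + 397)² = ((-44/3 + (44/3)*(-11)) + 397)² = ((-44/3 - 484/3) + 397)² = (-176 + 397)² = 221² = 48841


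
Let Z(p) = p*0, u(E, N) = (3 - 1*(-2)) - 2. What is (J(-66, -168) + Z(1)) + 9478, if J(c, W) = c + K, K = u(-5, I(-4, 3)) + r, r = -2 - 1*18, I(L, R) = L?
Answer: 9395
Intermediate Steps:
u(E, N) = 3 (u(E, N) = (3 + 2) - 2 = 5 - 2 = 3)
r = -20 (r = -2 - 18 = -20)
Z(p) = 0
K = -17 (K = 3 - 20 = -17)
J(c, W) = -17 + c (J(c, W) = c - 17 = -17 + c)
(J(-66, -168) + Z(1)) + 9478 = ((-17 - 66) + 0) + 9478 = (-83 + 0) + 9478 = -83 + 9478 = 9395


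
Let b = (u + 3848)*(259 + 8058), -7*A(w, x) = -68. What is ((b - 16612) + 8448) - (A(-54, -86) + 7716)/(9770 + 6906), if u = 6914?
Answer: 2611860684850/29183 ≈ 8.9499e+7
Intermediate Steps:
A(w, x) = 68/7 (A(w, x) = -⅐*(-68) = 68/7)
b = 89507554 (b = (6914 + 3848)*(259 + 8058) = 10762*8317 = 89507554)
((b - 16612) + 8448) - (A(-54, -86) + 7716)/(9770 + 6906) = ((89507554 - 16612) + 8448) - (68/7 + 7716)/(9770 + 6906) = (89490942 + 8448) - 54080/(7*16676) = 89499390 - 54080/(7*16676) = 89499390 - 1*13520/29183 = 89499390 - 13520/29183 = 2611860684850/29183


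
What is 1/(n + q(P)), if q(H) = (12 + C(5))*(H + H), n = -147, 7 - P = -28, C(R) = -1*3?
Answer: 1/483 ≈ 0.0020704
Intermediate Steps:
C(R) = -3
P = 35 (P = 7 - 1*(-28) = 7 + 28 = 35)
q(H) = 18*H (q(H) = (12 - 3)*(H + H) = 9*(2*H) = 18*H)
1/(n + q(P)) = 1/(-147 + 18*35) = 1/(-147 + 630) = 1/483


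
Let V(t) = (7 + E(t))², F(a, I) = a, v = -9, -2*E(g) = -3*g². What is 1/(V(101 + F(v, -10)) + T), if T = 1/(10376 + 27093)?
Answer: 37469/6046230485022 ≈ 6.1971e-9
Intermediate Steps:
E(g) = 3*g²/2 (E(g) = -(-3)*g²/2 = 3*g²/2)
V(t) = (7 + 3*t²/2)²
T = 1/37469 ≈ 2.6689e-5
1/(V(101 + F(v, -10)) + T) = 1/((14 + 3*(101 - 9)²)²/4 + 1/37469) = 1/((14 + 3*92²)²/4 + 1/37469) = 1/((14 + 3*8464)²/4 + 1/37469) = 1/((14 + 25392)²/4 + 1/37469) = 1/((¼)*25406² + 1/37469) = 1/((¼)*645464836 + 1/37469) = 1/(161366209 + 1/37469) = 1/(6046230485022/37469) = 37469/6046230485022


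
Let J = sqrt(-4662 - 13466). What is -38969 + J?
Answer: -38969 + 4*I*sqrt(1133) ≈ -38969.0 + 134.64*I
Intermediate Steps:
J = 4*I*sqrt(1133) (J = sqrt(-18128) = 4*I*sqrt(1133) ≈ 134.64*I)
-38969 + J = -38969 + 4*I*sqrt(1133)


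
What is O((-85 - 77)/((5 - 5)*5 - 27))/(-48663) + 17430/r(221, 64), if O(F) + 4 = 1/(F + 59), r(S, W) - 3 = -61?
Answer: -27566365414/91729755 ≈ -300.52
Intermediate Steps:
r(S, W) = -58 (r(S, W) = 3 - 61 = -58)
O(F) = -4 + 1/(59 + F) (O(F) = -4 + 1/(F + 59) = -4 + 1/(59 + F))
O((-85 - 77)/((5 - 5)*5 - 27))/(-48663) + 17430/r(221, 64) = ((-235 - 4*(-85 - 77)/((5 - 5)*5 - 27))/(59 + (-85 - 77)/((5 - 5)*5 - 27)))/(-48663) + 17430/(-58) = ((-235 - (-648)/(0*5 - 27))/(59 - 162/(0*5 - 27)))*(-1/48663) + 17430*(-1/58) = ((-235 - (-648)/(0 - 27))/(59 - 162/(0 - 27)))*(-1/48663) - 8715/29 = ((-235 - (-648)/(-27))/(59 - 162/(-27)))*(-1/48663) - 8715/29 = ((-235 - (-648)*(-1)/27)/(59 - 162*(-1/27)))*(-1/48663) - 8715/29 = ((-235 - 4*6)/(59 + 6))*(-1/48663) - 8715/29 = ((-235 - 24)/65)*(-1/48663) - 8715/29 = ((1/65)*(-259))*(-1/48663) - 8715/29 = -259/65*(-1/48663) - 8715/29 = 259/3163095 - 8715/29 = -27566365414/91729755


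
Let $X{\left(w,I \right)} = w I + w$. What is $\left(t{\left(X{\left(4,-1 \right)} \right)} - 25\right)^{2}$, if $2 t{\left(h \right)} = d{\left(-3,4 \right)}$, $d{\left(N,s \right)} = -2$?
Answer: $676$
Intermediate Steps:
$X{\left(w,I \right)} = w + I w$ ($X{\left(w,I \right)} = I w + w = w + I w$)
$t{\left(h \right)} = -1$ ($t{\left(h \right)} = \frac{1}{2} \left(-2\right) = -1$)
$\left(t{\left(X{\left(4,-1 \right)} \right)} - 25\right)^{2} = \left(-1 - 25\right)^{2} = \left(-26\right)^{2} = 676$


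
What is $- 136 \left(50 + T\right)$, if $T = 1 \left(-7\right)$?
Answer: $-5848$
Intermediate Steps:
$T = -7$
$- 136 \left(50 + T\right) = - 136 \left(50 - 7\right) = \left(-136\right) 43 = -5848$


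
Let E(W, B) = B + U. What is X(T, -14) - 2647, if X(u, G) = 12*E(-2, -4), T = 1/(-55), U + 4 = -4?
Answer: -2791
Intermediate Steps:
U = -8 (U = -4 - 4 = -8)
E(W, B) = -8 + B (E(W, B) = B - 8 = -8 + B)
T = -1/55 ≈ -0.018182
X(u, G) = -144 (X(u, G) = 12*(-8 - 4) = 12*(-12) = -144)
X(T, -14) - 2647 = -144 - 2647 = -2791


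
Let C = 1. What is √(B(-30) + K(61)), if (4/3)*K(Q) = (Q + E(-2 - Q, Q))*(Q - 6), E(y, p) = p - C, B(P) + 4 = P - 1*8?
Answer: √19797/2 ≈ 70.351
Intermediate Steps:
B(P) = -12 + P (B(P) = -4 + (P - 1*8) = -4 + (P - 8) = -4 + (-8 + P) = -12 + P)
E(y, p) = -1 + p (E(y, p) = p - 1*1 = p - 1 = -1 + p)
K(Q) = 3*(-1 + 2*Q)*(-6 + Q)/4 (K(Q) = 3*((Q + (-1 + Q))*(Q - 6))/4 = 3*((-1 + 2*Q)*(-6 + Q))/4 = 3*(-1 + 2*Q)*(-6 + Q)/4)
√(B(-30) + K(61)) = √((-12 - 30) + (9/2 - 39/4*61 + (3/2)*61²)) = √(-42 + (9/2 - 2379/4 + (3/2)*3721)) = √(-42 + (9/2 - 2379/4 + 11163/2)) = √(-42 + 19965/4) = √(19797/4) = √19797/2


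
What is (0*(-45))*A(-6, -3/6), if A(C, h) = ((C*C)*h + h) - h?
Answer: 0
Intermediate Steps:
A(C, h) = h*C² (A(C, h) = (C²*h + h) - h = (h*C² + h) - h = (h + h*C²) - h = h*C²)
(0*(-45))*A(-6, -3/6) = (0*(-45))*(-3/6*(-6)²) = 0*(-3*⅙*36) = 0*(-½*36) = 0*(-18) = 0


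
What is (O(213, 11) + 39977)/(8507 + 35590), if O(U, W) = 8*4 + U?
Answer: 40222/44097 ≈ 0.91213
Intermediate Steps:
O(U, W) = 32 + U
(O(213, 11) + 39977)/(8507 + 35590) = ((32 + 213) + 39977)/(8507 + 35590) = (245 + 39977)/44097 = 40222*(1/44097) = 40222/44097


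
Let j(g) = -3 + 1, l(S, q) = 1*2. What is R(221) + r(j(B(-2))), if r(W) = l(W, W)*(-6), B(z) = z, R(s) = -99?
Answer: -111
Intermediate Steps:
l(S, q) = 2
j(g) = -2
r(W) = -12 (r(W) = 2*(-6) = -12)
R(221) + r(j(B(-2))) = -99 - 12 = -111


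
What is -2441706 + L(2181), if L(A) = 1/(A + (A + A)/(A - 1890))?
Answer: -520110236669/213011 ≈ -2.4417e+6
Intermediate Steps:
L(A) = 1/(A + 2*A/(-1890 + A)) (L(A) = 1/(A + (2*A)/(-1890 + A)) = 1/(A + 2*A/(-1890 + A)))
-2441706 + L(2181) = -2441706 + (-1890 + 2181)/(2181*(-1888 + 2181)) = -2441706 + (1/2181)*291/293 = -2441706 + (1/2181)*(1/293)*291 = -2441706 + 97/213011 = -520110236669/213011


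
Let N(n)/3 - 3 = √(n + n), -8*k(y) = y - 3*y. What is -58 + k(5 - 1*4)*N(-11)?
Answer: -223/4 + 3*I*√22/4 ≈ -55.75 + 3.5178*I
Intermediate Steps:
k(y) = y/4 (k(y) = -(y - 3*y)/8 = -(-1)*y/4 = y/4)
N(n) = 9 + 3*√2*√n (N(n) = 9 + 3*√(n + n) = 9 + 3*√(2*n) = 9 + 3*(√2*√n) = 9 + 3*√2*√n)
-58 + k(5 - 1*4)*N(-11) = -58 + ((5 - 1*4)/4)*(9 + 3*√2*√(-11)) = -58 + ((5 - 4)/4)*(9 + 3*√2*(I*√11)) = -58 + ((¼)*1)*(9 + 3*I*√22) = -58 + (9 + 3*I*√22)/4 = -58 + (9/4 + 3*I*√22/4) = -223/4 + 3*I*√22/4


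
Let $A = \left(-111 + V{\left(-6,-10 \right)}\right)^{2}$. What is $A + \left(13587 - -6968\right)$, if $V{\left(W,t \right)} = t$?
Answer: $35196$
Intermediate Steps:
$A = 14641$ ($A = \left(-111 - 10\right)^{2} = \left(-121\right)^{2} = 14641$)
$A + \left(13587 - -6968\right) = 14641 + \left(13587 - -6968\right) = 14641 + \left(13587 + 6968\right) = 14641 + 20555 = 35196$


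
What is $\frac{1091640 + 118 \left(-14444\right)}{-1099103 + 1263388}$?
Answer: $- \frac{612752}{164285} \approx -3.7298$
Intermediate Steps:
$\frac{1091640 + 118 \left(-14444\right)}{-1099103 + 1263388} = \frac{1091640 - 1704392}{164285} = \left(-612752\right) \frac{1}{164285} = - \frac{612752}{164285}$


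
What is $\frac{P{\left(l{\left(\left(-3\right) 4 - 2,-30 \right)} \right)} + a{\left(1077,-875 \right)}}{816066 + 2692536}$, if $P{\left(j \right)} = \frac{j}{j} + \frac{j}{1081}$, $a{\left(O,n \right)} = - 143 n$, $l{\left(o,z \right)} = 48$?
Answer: $\frac{67630627}{1896399381} \approx 0.035663$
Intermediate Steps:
$P{\left(j \right)} = 1 + \frac{j}{1081}$ ($P{\left(j \right)} = 1 + j \frac{1}{1081} = 1 + \frac{j}{1081}$)
$\frac{P{\left(l{\left(\left(-3\right) 4 - 2,-30 \right)} \right)} + a{\left(1077,-875 \right)}}{816066 + 2692536} = \frac{\left(1 + \frac{1}{1081} \cdot 48\right) - -125125}{816066 + 2692536} = \frac{\left(1 + \frac{48}{1081}\right) + 125125}{3508602} = \left(\frac{1129}{1081} + 125125\right) \frac{1}{3508602} = \frac{135261254}{1081} \cdot \frac{1}{3508602} = \frac{67630627}{1896399381}$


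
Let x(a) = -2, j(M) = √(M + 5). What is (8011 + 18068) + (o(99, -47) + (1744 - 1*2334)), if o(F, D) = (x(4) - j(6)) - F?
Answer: 25388 - √11 ≈ 25385.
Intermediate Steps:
j(M) = √(5 + M)
o(F, D) = -2 - F - √11 (o(F, D) = (-2 - √(5 + 6)) - F = (-2 - √11) - F = -2 - F - √11)
(8011 + 18068) + (o(99, -47) + (1744 - 1*2334)) = (8011 + 18068) + ((-2 - 1*99 - √11) + (1744 - 1*2334)) = 26079 + ((-2 - 99 - √11) + (1744 - 2334)) = 26079 + ((-101 - √11) - 590) = 26079 + (-691 - √11) = 25388 - √11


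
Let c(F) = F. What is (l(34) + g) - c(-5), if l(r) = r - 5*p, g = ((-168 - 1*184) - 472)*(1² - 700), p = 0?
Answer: 576015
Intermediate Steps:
g = 575976 (g = ((-168 - 184) - 472)*(1 - 700) = (-352 - 472)*(-699) = -824*(-699) = 575976)
l(r) = r (l(r) = r - 5*0 = r + 0 = r)
(l(34) + g) - c(-5) = (34 + 575976) - 1*(-5) = 576010 + 5 = 576015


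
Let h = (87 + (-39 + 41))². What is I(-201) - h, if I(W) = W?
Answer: -8122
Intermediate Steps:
h = 7921 (h = (87 + 2)² = 89² = 7921)
I(-201) - h = -201 - 1*7921 = -201 - 7921 = -8122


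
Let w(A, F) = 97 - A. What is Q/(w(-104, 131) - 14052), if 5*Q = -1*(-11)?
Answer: -11/69255 ≈ -0.00015883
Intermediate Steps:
Q = 11/5 (Q = (-1*(-11))/5 = (⅕)*11 = 11/5 ≈ 2.2000)
Q/(w(-104, 131) - 14052) = 11/(5*((97 - 1*(-104)) - 14052)) = 11/(5*((97 + 104) - 14052)) = 11/(5*(201 - 14052)) = (11/5)/(-13851) = (11/5)*(-1/13851) = -11/69255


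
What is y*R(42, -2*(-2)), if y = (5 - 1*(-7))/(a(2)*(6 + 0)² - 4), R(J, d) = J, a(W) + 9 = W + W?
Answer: -63/23 ≈ -2.7391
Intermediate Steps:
a(W) = -9 + 2*W (a(W) = -9 + (W + W) = -9 + 2*W)
y = -3/46 (y = (5 - 1*(-7))/((-9 + 2*2)*(6 + 0)² - 4) = (5 + 7)/((-9 + 4)*6² - 4) = 12/(-5*36 - 4) = 12/(-180 - 4) = 12/(-184) = 12*(-1/184) = -3/46 ≈ -0.065217)
y*R(42, -2*(-2)) = -3/46*42 = -63/23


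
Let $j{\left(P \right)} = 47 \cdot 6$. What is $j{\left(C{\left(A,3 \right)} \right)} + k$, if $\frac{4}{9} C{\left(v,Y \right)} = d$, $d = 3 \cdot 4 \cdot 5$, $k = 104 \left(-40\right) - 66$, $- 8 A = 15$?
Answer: $-3944$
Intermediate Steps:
$A = - \frac{15}{8}$ ($A = \left(- \frac{1}{8}\right) 15 = - \frac{15}{8} \approx -1.875$)
$k = -4226$ ($k = -4160 - 66 = -4226$)
$d = 60$ ($d = 3 \cdot 20 = 60$)
$C{\left(v,Y \right)} = 135$ ($C{\left(v,Y \right)} = \frac{9}{4} \cdot 60 = 135$)
$j{\left(P \right)} = 282$
$j{\left(C{\left(A,3 \right)} \right)} + k = 282 - 4226 = -3944$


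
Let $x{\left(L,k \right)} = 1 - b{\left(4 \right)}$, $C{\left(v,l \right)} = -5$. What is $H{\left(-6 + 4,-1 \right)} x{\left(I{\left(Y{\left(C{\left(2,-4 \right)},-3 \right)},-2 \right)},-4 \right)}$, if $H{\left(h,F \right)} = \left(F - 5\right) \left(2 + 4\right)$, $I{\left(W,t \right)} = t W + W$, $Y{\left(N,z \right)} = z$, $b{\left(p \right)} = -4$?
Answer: $-180$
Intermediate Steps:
$I{\left(W,t \right)} = W + W t$ ($I{\left(W,t \right)} = W t + W = W + W t$)
$H{\left(h,F \right)} = -30 + 6 F$ ($H{\left(h,F \right)} = \left(-5 + F\right) 6 = -30 + 6 F$)
$x{\left(L,k \right)} = 5$ ($x{\left(L,k \right)} = 1 - -4 = 1 + 4 = 5$)
$H{\left(-6 + 4,-1 \right)} x{\left(I{\left(Y{\left(C{\left(2,-4 \right)},-3 \right)},-2 \right)},-4 \right)} = \left(-30 + 6 \left(-1\right)\right) 5 = \left(-30 - 6\right) 5 = \left(-36\right) 5 = -180$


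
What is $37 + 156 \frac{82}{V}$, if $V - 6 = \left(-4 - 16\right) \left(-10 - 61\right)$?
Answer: $\frac{32777}{713} \approx 45.971$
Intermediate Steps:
$V = 1426$ ($V = 6 + \left(-4 - 16\right) \left(-10 - 61\right) = 6 - -1420 = 6 + 1420 = 1426$)
$37 + 156 \frac{82}{V} = 37 + 156 \cdot \frac{82}{1426} = 37 + 156 \cdot 82 \cdot \frac{1}{1426} = 37 + 156 \cdot \frac{41}{713} = 37 + \frac{6396}{713} = \frac{32777}{713}$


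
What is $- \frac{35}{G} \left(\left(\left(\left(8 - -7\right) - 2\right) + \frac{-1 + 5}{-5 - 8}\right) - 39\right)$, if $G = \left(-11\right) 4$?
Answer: $- \frac{5985}{286} \approx -20.927$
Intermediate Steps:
$G = -44$
$- \frac{35}{G} \left(\left(\left(\left(8 - -7\right) - 2\right) + \frac{-1 + 5}{-5 - 8}\right) - 39\right) = - \frac{35}{-44} \left(\left(\left(\left(8 - -7\right) - 2\right) + \frac{-1 + 5}{-5 - 8}\right) - 39\right) = \left(-35\right) \left(- \frac{1}{44}\right) \left(\left(\left(\left(8 + 7\right) - 2\right) + \frac{4}{-13}\right) - 39\right) = \frac{35 \left(\left(\left(15 - 2\right) + 4 \left(- \frac{1}{13}\right)\right) - 39\right)}{44} = \frac{35 \left(\left(13 - \frac{4}{13}\right) - 39\right)}{44} = \frac{35 \left(\frac{165}{13} - 39\right)}{44} = \frac{35}{44} \left(- \frac{342}{13}\right) = - \frac{5985}{286}$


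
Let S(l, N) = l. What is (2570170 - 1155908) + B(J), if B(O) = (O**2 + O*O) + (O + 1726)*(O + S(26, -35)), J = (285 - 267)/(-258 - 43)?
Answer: 132189870574/90601 ≈ 1.4590e+6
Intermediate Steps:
J = -18/301 (J = 18/(-301) = 18*(-1/301) = -18/301 ≈ -0.059801)
B(O) = 2*O**2 + (26 + O)*(1726 + O) (B(O) = (O**2 + O*O) + (O + 1726)*(O + 26) = (O**2 + O**2) + (1726 + O)*(26 + O) = 2*O**2 + (26 + O)*(1726 + O))
(2570170 - 1155908) + B(J) = (2570170 - 1155908) + (44876 + 3*(-18/301)**2 + 1752*(-18/301)) = 1414262 + (44876 + 3*(324/90601) - 31536/301) = 1414262 + (44876 + 972/90601 - 31536/301) = 1414262 + 4056319112/90601 = 132189870574/90601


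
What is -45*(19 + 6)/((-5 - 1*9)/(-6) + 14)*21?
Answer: -10125/7 ≈ -1446.4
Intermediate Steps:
-45*(19 + 6)/((-5 - 1*9)/(-6) + 14)*21 = -1125/((-5 - 9)*(-⅙) + 14)*21 = -1125/(-14*(-⅙) + 14)*21 = -1125/(7/3 + 14)*21 = -1125/49/3*21 = -1125*3/49*21 = -45*75/49*21 = -3375/49*21 = -10125/7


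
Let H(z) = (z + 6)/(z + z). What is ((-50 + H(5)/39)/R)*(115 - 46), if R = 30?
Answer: -448247/3900 ≈ -114.94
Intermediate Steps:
H(z) = (6 + z)/(2*z) (H(z) = (6 + z)/((2*z)) = (6 + z)*(1/(2*z)) = (6 + z)/(2*z))
((-50 + H(5)/39)/R)*(115 - 46) = ((-50 + ((½)*(6 + 5)/5)/39)/30)*(115 - 46) = ((-50 + ((½)*(⅕)*11)*(1/39))*(1/30))*69 = ((-50 + (11/10)*(1/39))*(1/30))*69 = ((-50 + 11/390)*(1/30))*69 = -19489/390*1/30*69 = -19489/11700*69 = -448247/3900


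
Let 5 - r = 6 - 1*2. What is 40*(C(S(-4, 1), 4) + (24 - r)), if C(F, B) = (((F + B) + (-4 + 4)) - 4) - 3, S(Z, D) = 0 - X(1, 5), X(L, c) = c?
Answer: 600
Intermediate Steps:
S(Z, D) = -5 (S(Z, D) = 0 - 1*5 = 0 - 5 = -5)
C(F, B) = -7 + B + F (C(F, B) = (((B + F) + 0) - 4) - 3 = ((B + F) - 4) - 3 = (-4 + B + F) - 3 = -7 + B + F)
r = 1 (r = 5 - (6 - 1*2) = 5 - (6 - 2) = 5 - 1*4 = 5 - 4 = 1)
40*(C(S(-4, 1), 4) + (24 - r)) = 40*((-7 + 4 - 5) + (24 - 1*1)) = 40*(-8 + (24 - 1)) = 40*(-8 + 23) = 40*15 = 600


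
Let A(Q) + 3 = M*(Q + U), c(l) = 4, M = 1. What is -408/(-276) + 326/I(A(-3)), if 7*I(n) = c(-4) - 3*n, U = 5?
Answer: 7532/23 ≈ 327.48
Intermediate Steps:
A(Q) = 2 + Q (A(Q) = -3 + 1*(Q + 5) = -3 + 1*(5 + Q) = -3 + (5 + Q) = 2 + Q)
I(n) = 4/7 - 3*n/7 (I(n) = (4 - 3*n)/7 = 4/7 - 3*n/7)
-408/(-276) + 326/I(A(-3)) = -408/(-276) + 326/(4/7 - 3*(2 - 3)/7) = -408*(-1/276) + 326/(4/7 - 3/7*(-1)) = 34/23 + 326/(4/7 + 3/7) = 34/23 + 326/1 = 34/23 + 326*1 = 34/23 + 326 = 7532/23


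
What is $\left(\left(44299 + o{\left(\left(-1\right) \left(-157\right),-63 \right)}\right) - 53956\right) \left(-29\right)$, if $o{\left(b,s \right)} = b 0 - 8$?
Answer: $280285$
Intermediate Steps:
$o{\left(b,s \right)} = -8$ ($o{\left(b,s \right)} = 0 - 8 = -8$)
$\left(\left(44299 + o{\left(\left(-1\right) \left(-157\right),-63 \right)}\right) - 53956\right) \left(-29\right) = \left(\left(44299 - 8\right) - 53956\right) \left(-29\right) = \left(44291 - 53956\right) \left(-29\right) = \left(-9665\right) \left(-29\right) = 280285$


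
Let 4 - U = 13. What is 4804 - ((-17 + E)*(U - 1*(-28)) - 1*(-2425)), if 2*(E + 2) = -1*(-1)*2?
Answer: 2721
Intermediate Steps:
U = -9 (U = 4 - 1*13 = 4 - 13 = -9)
E = -1 (E = -2 + (-1*(-1)*2)/2 = -2 + (1*2)/2 = -2 + (1/2)*2 = -2 + 1 = -1)
4804 - ((-17 + E)*(U - 1*(-28)) - 1*(-2425)) = 4804 - ((-17 - 1)*(-9 - 1*(-28)) - 1*(-2425)) = 4804 - (-18*(-9 + 28) + 2425) = 4804 - (-18*19 + 2425) = 4804 - (-342 + 2425) = 4804 - 1*2083 = 4804 - 2083 = 2721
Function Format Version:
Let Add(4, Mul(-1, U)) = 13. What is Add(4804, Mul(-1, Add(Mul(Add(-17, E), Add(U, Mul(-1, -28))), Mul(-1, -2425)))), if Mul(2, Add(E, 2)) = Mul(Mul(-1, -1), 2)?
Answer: 2721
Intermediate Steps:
U = -9 (U = Add(4, Mul(-1, 13)) = Add(4, -13) = -9)
E = -1 (E = Add(-2, Mul(Rational(1, 2), Mul(Mul(-1, -1), 2))) = Add(-2, Mul(Rational(1, 2), Mul(1, 2))) = Add(-2, Mul(Rational(1, 2), 2)) = Add(-2, 1) = -1)
Add(4804, Mul(-1, Add(Mul(Add(-17, E), Add(U, Mul(-1, -28))), Mul(-1, -2425)))) = Add(4804, Mul(-1, Add(Mul(Add(-17, -1), Add(-9, Mul(-1, -28))), Mul(-1, -2425)))) = Add(4804, Mul(-1, Add(Mul(-18, Add(-9, 28)), 2425))) = Add(4804, Mul(-1, Add(Mul(-18, 19), 2425))) = Add(4804, Mul(-1, Add(-342, 2425))) = Add(4804, Mul(-1, 2083)) = Add(4804, -2083) = 2721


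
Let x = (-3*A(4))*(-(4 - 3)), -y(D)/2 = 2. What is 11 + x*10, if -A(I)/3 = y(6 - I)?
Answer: 371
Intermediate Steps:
y(D) = -4 (y(D) = -2*2 = -4)
A(I) = 12 (A(I) = -3*(-4) = 12)
x = 36 (x = (-3*12)*(-(4 - 3)) = -(-36) = -36*(-1) = 36)
11 + x*10 = 11 + 36*10 = 11 + 360 = 371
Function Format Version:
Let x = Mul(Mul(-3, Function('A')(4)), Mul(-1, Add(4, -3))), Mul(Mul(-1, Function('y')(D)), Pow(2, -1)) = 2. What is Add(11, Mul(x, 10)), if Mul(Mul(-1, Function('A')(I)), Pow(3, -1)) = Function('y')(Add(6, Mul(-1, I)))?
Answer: 371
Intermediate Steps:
Function('y')(D) = -4 (Function('y')(D) = Mul(-2, 2) = -4)
Function('A')(I) = 12 (Function('A')(I) = Mul(-3, -4) = 12)
x = 36 (x = Mul(Mul(-3, 12), Mul(-1, Add(4, -3))) = Mul(-36, Mul(-1, 1)) = Mul(-36, -1) = 36)
Add(11, Mul(x, 10)) = Add(11, Mul(36, 10)) = Add(11, 360) = 371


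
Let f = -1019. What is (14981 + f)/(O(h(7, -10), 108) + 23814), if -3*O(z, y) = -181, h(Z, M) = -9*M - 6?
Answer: 41886/71623 ≈ 0.58481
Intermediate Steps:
h(Z, M) = -6 - 9*M
O(z, y) = 181/3 (O(z, y) = -⅓*(-181) = 181/3)
(14981 + f)/(O(h(7, -10), 108) + 23814) = (14981 - 1019)/(181/3 + 23814) = 13962/(71623/3) = 13962*(3/71623) = 41886/71623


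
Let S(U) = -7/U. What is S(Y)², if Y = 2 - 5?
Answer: 49/9 ≈ 5.4444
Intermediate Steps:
Y = -3
S(Y)² = (-7/(-3))² = (-7*(-⅓))² = (7/3)² = 49/9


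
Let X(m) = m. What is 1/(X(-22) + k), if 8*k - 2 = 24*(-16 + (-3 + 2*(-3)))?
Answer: -4/387 ≈ -0.010336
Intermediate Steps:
k = -299/4 (k = ¼ + (24*(-16 + (-3 + 2*(-3))))/8 = ¼ + (24*(-16 + (-3 - 6)))/8 = ¼ + (24*(-16 - 9))/8 = ¼ + (24*(-25))/8 = ¼ + (⅛)*(-600) = ¼ - 75 = -299/4 ≈ -74.750)
1/(X(-22) + k) = 1/(-22 - 299/4) = 1/(-387/4) = -4/387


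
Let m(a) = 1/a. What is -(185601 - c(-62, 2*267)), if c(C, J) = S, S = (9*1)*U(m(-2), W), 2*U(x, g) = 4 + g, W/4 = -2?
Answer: -185619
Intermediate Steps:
W = -8 (W = 4*(-2) = -8)
U(x, g) = 2 + g/2 (U(x, g) = (4 + g)/2 = 2 + g/2)
S = -18 (S = (9*1)*(2 + (½)*(-8)) = 9*(2 - 4) = 9*(-2) = -18)
c(C, J) = -18
-(185601 - c(-62, 2*267)) = -(185601 - 1*(-18)) = -(185601 + 18) = -1*185619 = -185619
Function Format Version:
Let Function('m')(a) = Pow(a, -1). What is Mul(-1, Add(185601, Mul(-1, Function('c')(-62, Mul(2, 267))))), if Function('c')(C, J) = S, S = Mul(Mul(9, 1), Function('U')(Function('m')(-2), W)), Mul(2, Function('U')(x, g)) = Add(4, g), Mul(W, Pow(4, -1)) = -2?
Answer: -185619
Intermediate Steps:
W = -8 (W = Mul(4, -2) = -8)
Function('U')(x, g) = Add(2, Mul(Rational(1, 2), g)) (Function('U')(x, g) = Mul(Rational(1, 2), Add(4, g)) = Add(2, Mul(Rational(1, 2), g)))
S = -18 (S = Mul(Mul(9, 1), Add(2, Mul(Rational(1, 2), -8))) = Mul(9, Add(2, -4)) = Mul(9, -2) = -18)
Function('c')(C, J) = -18
Mul(-1, Add(185601, Mul(-1, Function('c')(-62, Mul(2, 267))))) = Mul(-1, Add(185601, Mul(-1, -18))) = Mul(-1, Add(185601, 18)) = Mul(-1, 185619) = -185619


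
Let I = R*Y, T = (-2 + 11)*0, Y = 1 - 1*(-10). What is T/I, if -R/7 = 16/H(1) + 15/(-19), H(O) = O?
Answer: 0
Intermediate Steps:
Y = 11 (Y = 1 + 10 = 11)
R = -2023/19 (R = -7*(16/1 + 15/(-19)) = -7*(16*1 + 15*(-1/19)) = -7*(16 - 15/19) = -7*289/19 = -2023/19 ≈ -106.47)
T = 0 (T = 9*0 = 0)
I = -22253/19 (I = -2023/19*11 = -22253/19 ≈ -1171.2)
T/I = 0/(-22253/19) = 0*(-19/22253) = 0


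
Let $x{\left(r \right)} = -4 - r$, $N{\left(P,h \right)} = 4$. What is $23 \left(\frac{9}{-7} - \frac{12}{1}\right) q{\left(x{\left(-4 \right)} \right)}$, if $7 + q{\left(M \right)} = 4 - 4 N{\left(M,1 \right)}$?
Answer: $\frac{40641}{7} \approx 5805.9$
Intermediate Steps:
$q{\left(M \right)} = -19$ ($q{\left(M \right)} = -7 + \left(4 - 16\right) = -7 - 12 = -19$)
$23 \left(\frac{9}{-7} - \frac{12}{1}\right) q{\left(x{\left(-4 \right)} \right)} = 23 \left(\frac{9}{-7} - \frac{12}{1}\right) \left(-19\right) = 23 \left(9 \left(- \frac{1}{7}\right) - 12\right) \left(-19\right) = 23 \left(- \frac{9}{7} - 12\right) \left(-19\right) = 23 \left(- \frac{93}{7}\right) \left(-19\right) = \left(- \frac{2139}{7}\right) \left(-19\right) = \frac{40641}{7}$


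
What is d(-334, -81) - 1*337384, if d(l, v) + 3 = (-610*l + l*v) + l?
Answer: -106927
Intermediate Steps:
d(l, v) = -3 - 609*l + l*v (d(l, v) = -3 + ((-610*l + l*v) + l) = -3 + (-609*l + l*v) = -3 - 609*l + l*v)
d(-334, -81) - 1*337384 = (-3 - 609*(-334) - 334*(-81)) - 1*337384 = (-3 + 203406 + 27054) - 337384 = 230457 - 337384 = -106927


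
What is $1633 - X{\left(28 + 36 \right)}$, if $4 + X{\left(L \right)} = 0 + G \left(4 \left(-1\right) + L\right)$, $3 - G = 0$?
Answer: $1457$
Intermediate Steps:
$G = 3$ ($G = 3 - 0 = 3 + 0 = 3$)
$X{\left(L \right)} = -16 + 3 L$ ($X{\left(L \right)} = -4 + \left(0 + 3 \left(4 \left(-1\right) + L\right)\right) = -4 + \left(0 + 3 \left(-4 + L\right)\right) = -4 + \left(0 + \left(-12 + 3 L\right)\right) = -4 + \left(-12 + 3 L\right) = -16 + 3 L$)
$1633 - X{\left(28 + 36 \right)} = 1633 - \left(-16 + 3 \left(28 + 36\right)\right) = 1633 - \left(-16 + 3 \cdot 64\right) = 1633 - \left(-16 + 192\right) = 1633 - 176 = 1457$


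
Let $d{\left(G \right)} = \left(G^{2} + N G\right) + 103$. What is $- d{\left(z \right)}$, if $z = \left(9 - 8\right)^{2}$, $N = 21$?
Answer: $-125$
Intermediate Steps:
$z = 1$ ($z = 1^{2} = 1$)
$d{\left(G \right)} = 103 + G^{2} + 21 G$ ($d{\left(G \right)} = \left(G^{2} + 21 G\right) + 103 = 103 + G^{2} + 21 G$)
$- d{\left(z \right)} = - (103 + 1^{2} + 21 \cdot 1) = - (103 + 1 + 21) = \left(-1\right) 125 = -125$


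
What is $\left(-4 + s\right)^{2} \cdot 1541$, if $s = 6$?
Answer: $6164$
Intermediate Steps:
$\left(-4 + s\right)^{2} \cdot 1541 = \left(-4 + 6\right)^{2} \cdot 1541 = 2^{2} \cdot 1541 = 4 \cdot 1541 = 6164$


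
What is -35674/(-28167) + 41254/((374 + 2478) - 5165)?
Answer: -359829152/21716757 ≈ -16.569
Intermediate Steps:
-35674/(-28167) + 41254/((374 + 2478) - 5165) = -35674*(-1/28167) + 41254/(2852 - 5165) = 35674/28167 + 41254/(-2313) = 35674/28167 + 41254*(-1/2313) = 35674/28167 - 41254/2313 = -359829152/21716757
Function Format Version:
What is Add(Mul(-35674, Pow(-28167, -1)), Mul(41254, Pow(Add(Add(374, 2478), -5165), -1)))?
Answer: Rational(-359829152, 21716757) ≈ -16.569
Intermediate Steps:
Add(Mul(-35674, Pow(-28167, -1)), Mul(41254, Pow(Add(Add(374, 2478), -5165), -1))) = Add(Mul(-35674, Rational(-1, 28167)), Mul(41254, Pow(Add(2852, -5165), -1))) = Add(Rational(35674, 28167), Mul(41254, Pow(-2313, -1))) = Add(Rational(35674, 28167), Mul(41254, Rational(-1, 2313))) = Add(Rational(35674, 28167), Rational(-41254, 2313)) = Rational(-359829152, 21716757)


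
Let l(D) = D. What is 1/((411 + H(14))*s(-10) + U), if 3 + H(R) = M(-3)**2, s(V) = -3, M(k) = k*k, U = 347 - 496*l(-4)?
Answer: 1/864 ≈ 0.0011574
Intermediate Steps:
U = 2331 (U = 347 - 496*(-4) = 347 + 1984 = 2331)
M(k) = k**2
H(R) = 78 (H(R) = -3 + ((-3)**2)**2 = -3 + 9**2 = -3 + 81 = 78)
1/((411 + H(14))*s(-10) + U) = 1/((411 + 78)*(-3) + 2331) = 1/(489*(-3) + 2331) = 1/(-1467 + 2331) = 1/864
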